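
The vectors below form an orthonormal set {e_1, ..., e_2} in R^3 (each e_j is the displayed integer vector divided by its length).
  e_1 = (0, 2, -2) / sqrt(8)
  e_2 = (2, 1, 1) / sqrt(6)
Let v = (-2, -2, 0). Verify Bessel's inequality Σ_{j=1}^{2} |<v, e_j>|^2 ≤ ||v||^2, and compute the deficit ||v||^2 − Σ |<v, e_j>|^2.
Σ |<v, e_j>|^2 = 8; ||v||^2 = 8; deficit = 0

Write each e_j = u_j / sqrt(<u_j, u_j>) where u_j is the displayed integer vector. Then <v, e_j> = <v, u_j> / sqrt(<u_j, u_j>), so |<v, e_j>|^2 = <v, u_j>^2 / <u_j, u_j>.
Coefficients: <v, e_1> = -4/sqrt(8), <v, e_2> = -6/sqrt(6).
Square and sum: Σ |<v, e_j>|^2 = 8.
Compute ||v||^2 = v·v = 8.
Deficit = 8 − 8 = 0 ≥ 0, confirming Bessel's inequality. (The deficit equals ||v − Σ <v,e_j> e_j||^2, the squared distance from v to span{e_j}.)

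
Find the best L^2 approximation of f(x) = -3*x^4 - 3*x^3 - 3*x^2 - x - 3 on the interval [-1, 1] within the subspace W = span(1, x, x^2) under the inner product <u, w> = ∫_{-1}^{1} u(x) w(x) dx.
g(x) = -39*x^2/7 - 14*x/5 - 96/35

The best approximation g ∈ W is the orthogonal projection of f onto W. Writing g = a_0 + a_1 x + a_2 x^2, the coefficients solve the normal equations G · a = b where
  G_{ij} = <φ_i, φ_j> and b_i = <f, φ_i>, with φ_0 = 1, φ_1 = x, φ_2 = x^2.
G =
  [2, 0, 2/3]
  [0, 2/3, 0]
  [2/3, 0, 2/5],
b = (-46/5, -28/15, -142/35).
Solving gives a_0 = -96/35, a_1 = -14/5, a_2 = -39/7, so
  g(x) = -39*x^2/7 - 14*x/5 - 96/35.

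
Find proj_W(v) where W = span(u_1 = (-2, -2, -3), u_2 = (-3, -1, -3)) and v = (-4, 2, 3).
proj_W(v) = (-41/17, 61/17, 15/17)

Set up U = [u_1 | ... | u_2] ∈ R^(3×2). The projector onto W = col(U) is P = U (U^T U)^(-1) U^T.
Compute U^T U =
  [17, 17]
  [17, 19],
and U^T v = (-5, 1).
Solve U^T U · c = U^T v for the coefficients: c = (-56/17, 3). The projection is proj_W(v) = U c.
Check: (v - proj_W(v)) · u_1 = 0  (should be 0).
Check: (v - proj_W(v)) · u_2 = 0  (should be 0).
Result: proj_W(v) = (-41/17, 61/17, 15/17).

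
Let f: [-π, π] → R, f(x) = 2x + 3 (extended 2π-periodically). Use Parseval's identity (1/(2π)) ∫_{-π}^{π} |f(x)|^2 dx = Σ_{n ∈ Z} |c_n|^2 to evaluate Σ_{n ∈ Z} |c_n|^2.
Σ |c_n|^2 = 4π^2/3 + 9

Expand and integrate term by term over [-π, π]:
  ∫ (2x)^2 dx = 4·(2π^3/3); ∫ 2·2·(3)·x dx = 0 (odd integrand); ∫ 3^2 dx = 9·2π.
So (1/(2π)) ∫_{-π}^{π} (2x + 3)^2 dx = 4π^2/3 + 9 = 4π^2/3 + 9.
Parseval ⇒ Σ |c_n|^2 = 4π^2/3 + 9.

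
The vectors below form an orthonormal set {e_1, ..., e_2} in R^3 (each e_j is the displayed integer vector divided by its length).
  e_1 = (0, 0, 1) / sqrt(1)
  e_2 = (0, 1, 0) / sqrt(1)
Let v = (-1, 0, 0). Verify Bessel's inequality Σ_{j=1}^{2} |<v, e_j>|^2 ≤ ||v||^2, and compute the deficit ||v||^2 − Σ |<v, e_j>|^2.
Σ |<v, e_j>|^2 = 0; ||v||^2 = 1; deficit = 1

Write each e_j = u_j / sqrt(<u_j, u_j>) where u_j is the displayed integer vector. Then <v, e_j> = <v, u_j> / sqrt(<u_j, u_j>), so |<v, e_j>|^2 = <v, u_j>^2 / <u_j, u_j>.
Coefficients: <v, e_1> = 0/sqrt(1), <v, e_2> = 0/sqrt(1).
Square and sum: Σ |<v, e_j>|^2 = 0.
Compute ||v||^2 = v·v = 1.
Deficit = 1 − 0 = 1 ≥ 0, confirming Bessel's inequality. (The deficit equals ||v − Σ <v,e_j> e_j||^2, the squared distance from v to span{e_j}.)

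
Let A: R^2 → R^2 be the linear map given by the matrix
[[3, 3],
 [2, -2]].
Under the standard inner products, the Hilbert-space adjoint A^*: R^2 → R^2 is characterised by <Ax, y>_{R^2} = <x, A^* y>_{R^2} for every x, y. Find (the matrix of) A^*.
A^* = A^T =
[[3, 2],
 [3, -2]]

For real matrices with standard dot products, the defining identity <Ax, y> = <x, A^* y> gives (Ax)^T y = x^T (A^*) y, i.e. x^T A^T y = x^T (A^*) y. Since this holds for all x, y, we must have A^* = A^T. Therefore
A^* =
[[3, 2],
 [3, -2]].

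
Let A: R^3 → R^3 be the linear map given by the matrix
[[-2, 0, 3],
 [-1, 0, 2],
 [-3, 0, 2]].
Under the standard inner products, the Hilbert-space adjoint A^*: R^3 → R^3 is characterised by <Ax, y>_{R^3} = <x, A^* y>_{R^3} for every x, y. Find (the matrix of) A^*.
A^* = A^T =
[[-2, -1, -3],
 [0, 0, 0],
 [3, 2, 2]]

For real matrices with standard dot products, the defining identity <Ax, y> = <x, A^* y> gives (Ax)^T y = x^T (A^*) y, i.e. x^T A^T y = x^T (A^*) y. Since this holds for all x, y, we must have A^* = A^T. Therefore
A^* =
[[-2, -1, -3],
 [0, 0, 0],
 [3, 2, 2]].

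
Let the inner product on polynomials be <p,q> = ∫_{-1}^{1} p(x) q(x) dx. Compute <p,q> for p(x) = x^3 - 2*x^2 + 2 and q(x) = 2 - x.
<p,q> = 74/15

Expand the product: p(x)·q(x) = -x^4 + 4*x^3 - 4*x^2 - 2*x + 4.
∫_{-1}^{1} of each monomial x^k gives [2/(k+1) if k even, 0 if k odd]. Integrating term-by-term (or equivalently evaluating the antiderivative F(x) = -x^5/5 + x^4 - 4*x^3/3 - x^2 + 4*x at the endpoints):
  F(1) − F(−1) = 37/15 − (-37/15) = 74/15.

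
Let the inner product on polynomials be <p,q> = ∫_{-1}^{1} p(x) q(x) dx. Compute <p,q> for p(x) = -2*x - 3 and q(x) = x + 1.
<p,q> = -22/3

Expand the product: p(x)·q(x) = -2*x^2 - 5*x - 3.
∫_{-1}^{1} of each monomial x^k gives [2/(k+1) if k even, 0 if k odd]. Integrating term-by-term (or equivalently evaluating the antiderivative F(x) = -2*x^3/3 - 5*x^2/2 - 3*x at the endpoints):
  F(1) − F(−1) = -37/6 − (7/6) = -22/3.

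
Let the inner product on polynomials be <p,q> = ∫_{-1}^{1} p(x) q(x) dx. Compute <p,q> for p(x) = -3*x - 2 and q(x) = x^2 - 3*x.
<p,q> = 14/3

Expand the product: p(x)·q(x) = -3*x^3 + 7*x^2 + 6*x.
∫_{-1}^{1} of each monomial x^k gives [2/(k+1) if k even, 0 if k odd]. Integrating term-by-term (or equivalently evaluating the antiderivative F(x) = -3*x^4/4 + 7*x^3/3 + 3*x^2 at the endpoints):
  F(1) − F(−1) = 55/12 − (-1/12) = 14/3.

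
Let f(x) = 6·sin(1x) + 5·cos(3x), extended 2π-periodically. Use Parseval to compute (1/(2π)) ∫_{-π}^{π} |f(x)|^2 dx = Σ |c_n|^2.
Σ |c_n|^2 = 61/2

Expand |f|^2 and use orthogonality of {sin(nx), cos(mx)} on [-π, π]:
  ∫_{-π}^{π} sin(nx)^2 dx = π, ∫ cos(mx)^2 dx = π, and cross terms integrate to 0.
So ∫_{-π}^{π} f(x)^2 dx = 6^2 · π + 5^2 · π = (36 + 25)π.
Divide by 2π: (36 + 25)/2 = 61/2.
By Parseval, this equals Σ |c_n|^2.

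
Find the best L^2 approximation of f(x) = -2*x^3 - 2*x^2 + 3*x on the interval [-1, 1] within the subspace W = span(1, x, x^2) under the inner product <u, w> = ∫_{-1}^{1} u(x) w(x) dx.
g(x) = -2*x^2 + 9*x/5

The best approximation g ∈ W is the orthogonal projection of f onto W. Writing g = a_0 + a_1 x + a_2 x^2, the coefficients solve the normal equations G · a = b where
  G_{ij} = <φ_i, φ_j> and b_i = <f, φ_i>, with φ_0 = 1, φ_1 = x, φ_2 = x^2.
G =
  [2, 0, 2/3]
  [0, 2/3, 0]
  [2/3, 0, 2/5],
b = (-4/3, 6/5, -4/5).
Solving gives a_0 = 0, a_1 = 9/5, a_2 = -2, so
  g(x) = -2*x^2 + 9*x/5.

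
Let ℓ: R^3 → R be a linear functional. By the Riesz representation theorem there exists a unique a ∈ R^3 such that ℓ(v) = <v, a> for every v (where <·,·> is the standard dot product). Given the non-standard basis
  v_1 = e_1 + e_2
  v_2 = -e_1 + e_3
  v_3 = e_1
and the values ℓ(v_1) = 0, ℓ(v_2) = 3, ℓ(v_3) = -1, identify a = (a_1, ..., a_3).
a = (-1, 1, 2)

Write a = (a_1, ..., a_3) in the standard basis. For each basis vector v_i, ℓ(v_i) = <v_i, a> is a linear equation in the a_j's. Collect the n equations into a matrix system V a = ℓ, where row i of V is v_i (expressed in the standard basis). Since V is invertible (lower-triangular with 1s on the diagonal, up to permutation), solve by back-substitution:
  V =
[[1, 1, 0],
 [-1, 0, 1],
 [1, 0, 0]]
  V a = (0, 3, -1)
Solving gives a = (-1, 1, 2).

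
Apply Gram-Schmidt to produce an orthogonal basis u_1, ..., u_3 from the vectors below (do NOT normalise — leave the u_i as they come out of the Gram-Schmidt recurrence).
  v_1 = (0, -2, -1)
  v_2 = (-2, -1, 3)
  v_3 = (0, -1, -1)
Orthogonal basis:
  u_1 = (0, -2, -1)
  u_2 = (-2, -7/5, 14/5)
  u_3 = (-14/69, 4/69, -8/69)

Apply the Gram-Schmidt recurrence
  u_1 = v_1
  u_i = v_i − Σ_{j<i} ((v_i · u_j) / (u_j · u_j)) · u_j.

Step by step this gives:
  u_1 = (0, -2, -1)
  u_2 = (-2, -7/5, 14/5)
  u_3 = (-14/69, 4/69, -8/69)

Orthogonality check:
  u_2 · u_1 = 0 (should be 0)
  u_3 · u_1 = 0 (should be 0)
  u_3 · u_2 = 0 (should be 0)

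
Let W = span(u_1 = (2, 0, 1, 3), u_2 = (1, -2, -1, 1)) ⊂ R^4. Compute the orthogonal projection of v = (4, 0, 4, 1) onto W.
proj_W(v) = (78/41, 46/41, 147/82, 257/82)

Set up U = [u_1 | ... | u_2] ∈ R^(4×2). The projector onto W = col(U) is P = U (U^T U)^(-1) U^T.
Compute U^T U =
  [14, 4]
  [4, 7],
and U^T v = (15, 1).
Solve U^T U · c = U^T v for the coefficients: c = (101/82, -23/41). The projection is proj_W(v) = U c.
Check: (v - proj_W(v)) · u_1 = 0  (should be 0).
Check: (v - proj_W(v)) · u_2 = 0  (should be 0).
Result: proj_W(v) = (78/41, 46/41, 147/82, 257/82).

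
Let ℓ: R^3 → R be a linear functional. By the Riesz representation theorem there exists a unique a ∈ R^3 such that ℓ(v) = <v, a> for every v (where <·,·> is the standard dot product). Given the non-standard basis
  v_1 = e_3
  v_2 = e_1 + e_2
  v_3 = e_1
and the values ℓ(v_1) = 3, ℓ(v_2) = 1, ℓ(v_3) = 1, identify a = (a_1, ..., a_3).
a = (1, 0, 3)

Write a = (a_1, ..., a_3) in the standard basis. For each basis vector v_i, ℓ(v_i) = <v_i, a> is a linear equation in the a_j's. Collect the n equations into a matrix system V a = ℓ, where row i of V is v_i (expressed in the standard basis). Since V is invertible (lower-triangular with 1s on the diagonal, up to permutation), solve by back-substitution:
  V =
[[0, 0, 1],
 [1, 1, 0],
 [1, 0, 0]]
  V a = (3, 1, 1)
Solving gives a = (1, 0, 3).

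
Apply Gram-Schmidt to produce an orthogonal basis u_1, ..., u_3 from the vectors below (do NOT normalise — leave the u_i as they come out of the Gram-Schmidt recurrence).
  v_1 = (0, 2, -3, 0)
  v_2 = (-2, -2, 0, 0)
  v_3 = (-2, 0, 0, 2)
Orthogonal basis:
  u_1 = (0, 2, -3, 0)
  u_2 = (-2, -18/13, -12/13, 0)
  u_3 = (-9/11, 9/11, 6/11, 2)

Apply the Gram-Schmidt recurrence
  u_1 = v_1
  u_i = v_i − Σ_{j<i} ((v_i · u_j) / (u_j · u_j)) · u_j.

Step by step this gives:
  u_1 = (0, 2, -3, 0)
  u_2 = (-2, -18/13, -12/13, 0)
  u_3 = (-9/11, 9/11, 6/11, 2)

Orthogonality check:
  u_2 · u_1 = 0 (should be 0)
  u_3 · u_1 = 0 (should be 0)
  u_3 · u_2 = 0 (should be 0)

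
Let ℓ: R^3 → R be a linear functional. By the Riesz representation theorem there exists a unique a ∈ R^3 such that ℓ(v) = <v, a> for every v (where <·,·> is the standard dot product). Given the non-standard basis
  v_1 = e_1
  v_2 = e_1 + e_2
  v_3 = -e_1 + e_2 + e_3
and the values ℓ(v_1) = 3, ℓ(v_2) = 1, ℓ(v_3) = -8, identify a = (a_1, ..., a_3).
a = (3, -2, -3)

Write a = (a_1, ..., a_3) in the standard basis. For each basis vector v_i, ℓ(v_i) = <v_i, a> is a linear equation in the a_j's. Collect the n equations into a matrix system V a = ℓ, where row i of V is v_i (expressed in the standard basis). Since V is invertible (lower-triangular with 1s on the diagonal, up to permutation), solve by back-substitution:
  V =
[[1, 0, 0],
 [1, 1, 0],
 [-1, 1, 1]]
  V a = (3, 1, -8)
Solving gives a = (3, -2, -3).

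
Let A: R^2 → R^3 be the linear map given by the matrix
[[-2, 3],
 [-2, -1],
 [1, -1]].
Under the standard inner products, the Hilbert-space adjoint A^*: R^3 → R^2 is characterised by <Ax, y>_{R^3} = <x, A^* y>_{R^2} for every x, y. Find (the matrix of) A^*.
A^* = A^T =
[[-2, -2, 1],
 [3, -1, -1]]

For real matrices with standard dot products, the defining identity <Ax, y> = <x, A^* y> gives (Ax)^T y = x^T (A^*) y, i.e. x^T A^T y = x^T (A^*) y. Since this holds for all x, y, we must have A^* = A^T. Therefore
A^* =
[[-2, -2, 1],
 [3, -1, -1]].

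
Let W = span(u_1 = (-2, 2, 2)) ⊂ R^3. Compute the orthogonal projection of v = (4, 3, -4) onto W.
proj_W(v) = (5/3, -5/3, -5/3)

Set up U = [u_1 | ... | u_1] ∈ R^(3×1). The projector onto W = col(U) is P = U (U^T U)^(-1) U^T.
Compute U^T U =
  [12],
and U^T v = (-10).
Solve U^T U · c = U^T v for the coefficients: c = (-5/6). The projection is proj_W(v) = U c.
Check: (v - proj_W(v)) · u_1 = 0  (should be 0).
Result: proj_W(v) = (5/3, -5/3, -5/3).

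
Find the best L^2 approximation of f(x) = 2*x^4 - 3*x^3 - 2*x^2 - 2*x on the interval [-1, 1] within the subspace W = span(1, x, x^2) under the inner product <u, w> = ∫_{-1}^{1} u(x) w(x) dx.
g(x) = -2*x^2/7 - 19*x/5 - 6/35

The best approximation g ∈ W is the orthogonal projection of f onto W. Writing g = a_0 + a_1 x + a_2 x^2, the coefficients solve the normal equations G · a = b where
  G_{ij} = <φ_i, φ_j> and b_i = <f, φ_i>, with φ_0 = 1, φ_1 = x, φ_2 = x^2.
G =
  [2, 0, 2/3]
  [0, 2/3, 0]
  [2/3, 0, 2/5],
b = (-8/15, -38/15, -8/35).
Solving gives a_0 = -6/35, a_1 = -19/5, a_2 = -2/7, so
  g(x) = -2*x^2/7 - 19*x/5 - 6/35.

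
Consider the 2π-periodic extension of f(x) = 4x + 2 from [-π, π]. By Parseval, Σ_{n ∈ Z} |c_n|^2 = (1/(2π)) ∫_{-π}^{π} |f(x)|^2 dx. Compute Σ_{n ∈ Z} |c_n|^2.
Σ |c_n|^2 = 16π^2/3 + 4

Expand and integrate term by term over [-π, π]:
  ∫ (4x)^2 dx = 16·(2π^3/3); ∫ 2·4·(2)·x dx = 0 (odd integrand); ∫ 2^2 dx = 4·2π.
So (1/(2π)) ∫_{-π}^{π} (4x + 2)^2 dx = 16π^2/3 + 4 = 16π^2/3 + 4.
Parseval ⇒ Σ |c_n|^2 = 16π^2/3 + 4.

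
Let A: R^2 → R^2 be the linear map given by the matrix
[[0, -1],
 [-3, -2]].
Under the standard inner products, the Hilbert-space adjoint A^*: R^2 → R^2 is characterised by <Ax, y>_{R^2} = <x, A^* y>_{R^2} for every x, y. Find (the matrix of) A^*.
A^* = A^T =
[[0, -3],
 [-1, -2]]

For real matrices with standard dot products, the defining identity <Ax, y> = <x, A^* y> gives (Ax)^T y = x^T (A^*) y, i.e. x^T A^T y = x^T (A^*) y. Since this holds for all x, y, we must have A^* = A^T. Therefore
A^* =
[[0, -3],
 [-1, -2]].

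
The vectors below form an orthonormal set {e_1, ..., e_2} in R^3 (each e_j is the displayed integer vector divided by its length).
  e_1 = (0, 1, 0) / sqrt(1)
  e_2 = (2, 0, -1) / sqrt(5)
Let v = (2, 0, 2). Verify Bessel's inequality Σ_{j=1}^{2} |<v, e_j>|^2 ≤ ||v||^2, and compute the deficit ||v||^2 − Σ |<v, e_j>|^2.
Σ |<v, e_j>|^2 = 4/5; ||v||^2 = 8; deficit = 36/5

Write each e_j = u_j / sqrt(<u_j, u_j>) where u_j is the displayed integer vector. Then <v, e_j> = <v, u_j> / sqrt(<u_j, u_j>), so |<v, e_j>|^2 = <v, u_j>^2 / <u_j, u_j>.
Coefficients: <v, e_1> = 0/sqrt(1), <v, e_2> = 2/sqrt(5).
Square and sum: Σ |<v, e_j>|^2 = 4/5.
Compute ||v||^2 = v·v = 8.
Deficit = 8 − 4/5 = 36/5 ≥ 0, confirming Bessel's inequality. (The deficit equals ||v − Σ <v,e_j> e_j||^2, the squared distance from v to span{e_j}.)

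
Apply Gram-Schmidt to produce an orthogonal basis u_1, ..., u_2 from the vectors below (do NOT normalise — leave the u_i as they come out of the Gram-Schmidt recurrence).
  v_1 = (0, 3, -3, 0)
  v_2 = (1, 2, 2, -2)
Orthogonal basis:
  u_1 = (0, 3, -3, 0)
  u_2 = (1, 2, 2, -2)

Apply the Gram-Schmidt recurrence
  u_1 = v_1
  u_i = v_i − Σ_{j<i} ((v_i · u_j) / (u_j · u_j)) · u_j.

Step by step this gives:
  u_1 = (0, 3, -3, 0)
  u_2 = (1, 2, 2, -2)

Orthogonality check:
  u_2 · u_1 = 0 (should be 0)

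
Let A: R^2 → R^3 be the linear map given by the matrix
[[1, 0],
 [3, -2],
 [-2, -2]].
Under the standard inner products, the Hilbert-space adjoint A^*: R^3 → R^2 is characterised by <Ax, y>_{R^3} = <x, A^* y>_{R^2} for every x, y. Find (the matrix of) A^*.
A^* = A^T =
[[1, 3, -2],
 [0, -2, -2]]

For real matrices with standard dot products, the defining identity <Ax, y> = <x, A^* y> gives (Ax)^T y = x^T (A^*) y, i.e. x^T A^T y = x^T (A^*) y. Since this holds for all x, y, we must have A^* = A^T. Therefore
A^* =
[[1, 3, -2],
 [0, -2, -2]].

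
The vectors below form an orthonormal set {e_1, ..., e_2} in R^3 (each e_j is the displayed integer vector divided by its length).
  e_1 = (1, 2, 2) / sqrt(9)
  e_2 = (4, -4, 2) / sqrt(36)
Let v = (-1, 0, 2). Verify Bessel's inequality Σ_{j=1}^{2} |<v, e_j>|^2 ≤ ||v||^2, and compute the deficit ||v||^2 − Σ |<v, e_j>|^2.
Σ |<v, e_j>|^2 = 1; ||v||^2 = 5; deficit = 4

Write each e_j = u_j / sqrt(<u_j, u_j>) where u_j is the displayed integer vector. Then <v, e_j> = <v, u_j> / sqrt(<u_j, u_j>), so |<v, e_j>|^2 = <v, u_j>^2 / <u_j, u_j>.
Coefficients: <v, e_1> = 3/sqrt(9), <v, e_2> = 0/sqrt(36).
Square and sum: Σ |<v, e_j>|^2 = 1.
Compute ||v||^2 = v·v = 5.
Deficit = 5 − 1 = 4 ≥ 0, confirming Bessel's inequality. (The deficit equals ||v − Σ <v,e_j> e_j||^2, the squared distance from v to span{e_j}.)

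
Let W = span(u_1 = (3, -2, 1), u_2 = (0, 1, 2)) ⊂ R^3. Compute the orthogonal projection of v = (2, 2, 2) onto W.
proj_W(v) = (6/7, 22/35, 94/35)

Set up U = [u_1 | ... | u_2] ∈ R^(3×2). The projector onto W = col(U) is P = U (U^T U)^(-1) U^T.
Compute U^T U =
  [14, 0]
  [0, 5],
and U^T v = (4, 6).
Solve U^T U · c = U^T v for the coefficients: c = (2/7, 6/5). The projection is proj_W(v) = U c.
Check: (v - proj_W(v)) · u_1 = 0  (should be 0).
Check: (v - proj_W(v)) · u_2 = 0  (should be 0).
Result: proj_W(v) = (6/7, 22/35, 94/35).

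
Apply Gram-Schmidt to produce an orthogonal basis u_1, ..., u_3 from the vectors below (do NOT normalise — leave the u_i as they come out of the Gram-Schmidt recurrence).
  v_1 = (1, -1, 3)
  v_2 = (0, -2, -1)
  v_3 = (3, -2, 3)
Orthogonal basis:
  u_1 = (1, -1, 3)
  u_2 = (1/11, -23/11, -8/11)
  u_3 = (91/54, 13/54, -13/27)

Apply the Gram-Schmidt recurrence
  u_1 = v_1
  u_i = v_i − Σ_{j<i} ((v_i · u_j) / (u_j · u_j)) · u_j.

Step by step this gives:
  u_1 = (1, -1, 3)
  u_2 = (1/11, -23/11, -8/11)
  u_3 = (91/54, 13/54, -13/27)

Orthogonality check:
  u_2 · u_1 = 0 (should be 0)
  u_3 · u_1 = 0 (should be 0)
  u_3 · u_2 = 0 (should be 0)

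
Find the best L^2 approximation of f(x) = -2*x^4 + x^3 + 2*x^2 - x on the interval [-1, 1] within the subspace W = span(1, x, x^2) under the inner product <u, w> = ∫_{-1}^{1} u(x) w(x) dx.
g(x) = 2*x^2/7 - 2*x/5 + 6/35

The best approximation g ∈ W is the orthogonal projection of f onto W. Writing g = a_0 + a_1 x + a_2 x^2, the coefficients solve the normal equations G · a = b where
  G_{ij} = <φ_i, φ_j> and b_i = <f, φ_i>, with φ_0 = 1, φ_1 = x, φ_2 = x^2.
G =
  [2, 0, 2/3]
  [0, 2/3, 0]
  [2/3, 0, 2/5],
b = (8/15, -4/15, 8/35).
Solving gives a_0 = 6/35, a_1 = -2/5, a_2 = 2/7, so
  g(x) = 2*x^2/7 - 2*x/5 + 6/35.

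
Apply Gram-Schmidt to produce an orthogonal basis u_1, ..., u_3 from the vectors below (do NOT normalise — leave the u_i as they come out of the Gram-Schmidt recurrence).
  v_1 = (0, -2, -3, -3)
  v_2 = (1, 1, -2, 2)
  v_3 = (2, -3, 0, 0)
Orthogonal basis:
  u_1 = (0, -2, -3, -3)
  u_2 = (1, 9/11, -25/11, 19/11)
  u_3 = (221/108, -29/12, 77/108, 97/108)

Apply the Gram-Schmidt recurrence
  u_1 = v_1
  u_i = v_i − Σ_{j<i} ((v_i · u_j) / (u_j · u_j)) · u_j.

Step by step this gives:
  u_1 = (0, -2, -3, -3)
  u_2 = (1, 9/11, -25/11, 19/11)
  u_3 = (221/108, -29/12, 77/108, 97/108)

Orthogonality check:
  u_2 · u_1 = 0 (should be 0)
  u_3 · u_1 = 0 (should be 0)
  u_3 · u_2 = 0 (should be 0)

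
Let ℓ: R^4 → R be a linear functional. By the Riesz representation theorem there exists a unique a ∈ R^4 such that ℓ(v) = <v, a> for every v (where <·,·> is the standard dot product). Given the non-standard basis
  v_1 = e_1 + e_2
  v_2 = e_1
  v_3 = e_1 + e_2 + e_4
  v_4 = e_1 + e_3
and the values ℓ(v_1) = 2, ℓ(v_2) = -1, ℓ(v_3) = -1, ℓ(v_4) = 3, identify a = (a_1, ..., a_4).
a = (-1, 3, 4, -3)

Write a = (a_1, ..., a_4) in the standard basis. For each basis vector v_i, ℓ(v_i) = <v_i, a> is a linear equation in the a_j's. Collect the n equations into a matrix system V a = ℓ, where row i of V is v_i (expressed in the standard basis). Since V is invertible (lower-triangular with 1s on the diagonal, up to permutation), solve by back-substitution:
  V =
[[1, 1, 0, 0],
 [1, 0, 0, 0],
 [1, 1, 0, 1],
 [1, 0, 1, 0]]
  V a = (2, -1, -1, 3)
Solving gives a = (-1, 3, 4, -3).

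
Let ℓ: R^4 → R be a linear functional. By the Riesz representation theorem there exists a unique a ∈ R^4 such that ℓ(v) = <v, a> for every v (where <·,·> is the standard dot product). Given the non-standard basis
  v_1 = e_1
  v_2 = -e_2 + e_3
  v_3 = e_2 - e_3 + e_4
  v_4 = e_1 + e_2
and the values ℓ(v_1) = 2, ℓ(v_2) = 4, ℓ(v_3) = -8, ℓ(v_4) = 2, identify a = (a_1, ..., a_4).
a = (2, 0, 4, -4)

Write a = (a_1, ..., a_4) in the standard basis. For each basis vector v_i, ℓ(v_i) = <v_i, a> is a linear equation in the a_j's. Collect the n equations into a matrix system V a = ℓ, where row i of V is v_i (expressed in the standard basis). Since V is invertible (lower-triangular with 1s on the diagonal, up to permutation), solve by back-substitution:
  V =
[[1, 0, 0, 0],
 [0, -1, 1, 0],
 [0, 1, -1, 1],
 [1, 1, 0, 0]]
  V a = (2, 4, -8, 2)
Solving gives a = (2, 0, 4, -4).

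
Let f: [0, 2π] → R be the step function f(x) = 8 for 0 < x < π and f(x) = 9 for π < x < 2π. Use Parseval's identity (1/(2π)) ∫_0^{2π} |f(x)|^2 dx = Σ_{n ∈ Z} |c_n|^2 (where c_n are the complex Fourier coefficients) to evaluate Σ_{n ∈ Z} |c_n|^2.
Σ |c_n|^2 = 145/2

Parseval equates the L^2 energy of f (normalised by 1/(2π)) with the ℓ^2 sum of its Fourier coefficients: (1/(2π)) ∫_0^{2π} |f|^2 = Σ |c_n|^2.
Compute the left side: (1/(2π)) [∫_0^π 8^2 dx + ∫_π^{2π} 9^2 dx] = (1/(2π)) · (64π + 81π) = (64 + 81)/2 = 145/2.
So Σ_{n ∈ Z} |c_n|^2 = 145/2.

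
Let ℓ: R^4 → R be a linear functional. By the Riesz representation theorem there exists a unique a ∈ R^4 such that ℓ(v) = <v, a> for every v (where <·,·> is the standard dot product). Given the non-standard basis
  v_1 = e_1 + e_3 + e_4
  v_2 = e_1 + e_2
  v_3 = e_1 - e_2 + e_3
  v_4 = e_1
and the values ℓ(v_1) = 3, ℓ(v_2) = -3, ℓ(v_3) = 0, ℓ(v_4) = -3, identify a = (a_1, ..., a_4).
a = (-3, 0, 3, 3)

Write a = (a_1, ..., a_4) in the standard basis. For each basis vector v_i, ℓ(v_i) = <v_i, a> is a linear equation in the a_j's. Collect the n equations into a matrix system V a = ℓ, where row i of V is v_i (expressed in the standard basis). Since V is invertible (lower-triangular with 1s on the diagonal, up to permutation), solve by back-substitution:
  V =
[[1, 0, 1, 1],
 [1, 1, 0, 0],
 [1, -1, 1, 0],
 [1, 0, 0, 0]]
  V a = (3, -3, 0, -3)
Solving gives a = (-3, 0, 3, 3).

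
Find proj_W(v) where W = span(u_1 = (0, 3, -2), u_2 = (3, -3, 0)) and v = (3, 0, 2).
proj_W(v) = (27/17, -24/17, -2/17)

Set up U = [u_1 | ... | u_2] ∈ R^(3×2). The projector onto W = col(U) is P = U (U^T U)^(-1) U^T.
Compute U^T U =
  [13, -9]
  [-9, 18],
and U^T v = (-4, 9).
Solve U^T U · c = U^T v for the coefficients: c = (1/17, 9/17). The projection is proj_W(v) = U c.
Check: (v - proj_W(v)) · u_1 = 0  (should be 0).
Check: (v - proj_W(v)) · u_2 = 0  (should be 0).
Result: proj_W(v) = (27/17, -24/17, -2/17).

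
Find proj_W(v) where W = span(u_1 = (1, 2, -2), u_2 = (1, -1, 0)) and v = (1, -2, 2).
proj_W(v) = (9/17, -42/17, 22/17)

Set up U = [u_1 | ... | u_2] ∈ R^(3×2). The projector onto W = col(U) is P = U (U^T U)^(-1) U^T.
Compute U^T U =
  [9, -1]
  [-1, 2],
and U^T v = (-7, 3).
Solve U^T U · c = U^T v for the coefficients: c = (-11/17, 20/17). The projection is proj_W(v) = U c.
Check: (v - proj_W(v)) · u_1 = 0  (should be 0).
Check: (v - proj_W(v)) · u_2 = 0  (should be 0).
Result: proj_W(v) = (9/17, -42/17, 22/17).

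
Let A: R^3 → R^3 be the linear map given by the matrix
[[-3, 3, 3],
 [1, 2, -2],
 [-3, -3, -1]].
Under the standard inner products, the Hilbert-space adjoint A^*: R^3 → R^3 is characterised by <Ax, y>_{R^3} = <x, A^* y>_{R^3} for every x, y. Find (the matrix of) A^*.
A^* = A^T =
[[-3, 1, -3],
 [3, 2, -3],
 [3, -2, -1]]

For real matrices with standard dot products, the defining identity <Ax, y> = <x, A^* y> gives (Ax)^T y = x^T (A^*) y, i.e. x^T A^T y = x^T (A^*) y. Since this holds for all x, y, we must have A^* = A^T. Therefore
A^* =
[[-3, 1, -3],
 [3, 2, -3],
 [3, -2, -1]].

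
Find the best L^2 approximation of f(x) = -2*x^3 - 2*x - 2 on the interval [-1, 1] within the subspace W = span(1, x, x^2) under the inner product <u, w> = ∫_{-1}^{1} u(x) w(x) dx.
g(x) = -16*x/5 - 2

The best approximation g ∈ W is the orthogonal projection of f onto W. Writing g = a_0 + a_1 x + a_2 x^2, the coefficients solve the normal equations G · a = b where
  G_{ij} = <φ_i, φ_j> and b_i = <f, φ_i>, with φ_0 = 1, φ_1 = x, φ_2 = x^2.
G =
  [2, 0, 2/3]
  [0, 2/3, 0]
  [2/3, 0, 2/5],
b = (-4, -32/15, -4/3).
Solving gives a_0 = -2, a_1 = -16/5, a_2 = 0, so
  g(x) = -16*x/5 - 2.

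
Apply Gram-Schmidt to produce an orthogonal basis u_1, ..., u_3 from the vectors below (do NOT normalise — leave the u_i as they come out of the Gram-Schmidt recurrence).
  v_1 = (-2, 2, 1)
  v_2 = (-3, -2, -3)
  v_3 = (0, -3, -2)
Orthogonal basis:
  u_1 = (-2, 2, 1)
  u_2 = (-29/9, -16/9, -26/9)
  u_3 = (-28/197, -63/197, 70/197)

Apply the Gram-Schmidt recurrence
  u_1 = v_1
  u_i = v_i − Σ_{j<i} ((v_i · u_j) / (u_j · u_j)) · u_j.

Step by step this gives:
  u_1 = (-2, 2, 1)
  u_2 = (-29/9, -16/9, -26/9)
  u_3 = (-28/197, -63/197, 70/197)

Orthogonality check:
  u_2 · u_1 = 0 (should be 0)
  u_3 · u_1 = 0 (should be 0)
  u_3 · u_2 = 0 (should be 0)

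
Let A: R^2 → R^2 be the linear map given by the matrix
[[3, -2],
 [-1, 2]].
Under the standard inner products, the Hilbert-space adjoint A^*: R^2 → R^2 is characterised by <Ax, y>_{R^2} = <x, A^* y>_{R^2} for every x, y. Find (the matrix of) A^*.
A^* = A^T =
[[3, -1],
 [-2, 2]]

For real matrices with standard dot products, the defining identity <Ax, y> = <x, A^* y> gives (Ax)^T y = x^T (A^*) y, i.e. x^T A^T y = x^T (A^*) y. Since this holds for all x, y, we must have A^* = A^T. Therefore
A^* =
[[3, -1],
 [-2, 2]].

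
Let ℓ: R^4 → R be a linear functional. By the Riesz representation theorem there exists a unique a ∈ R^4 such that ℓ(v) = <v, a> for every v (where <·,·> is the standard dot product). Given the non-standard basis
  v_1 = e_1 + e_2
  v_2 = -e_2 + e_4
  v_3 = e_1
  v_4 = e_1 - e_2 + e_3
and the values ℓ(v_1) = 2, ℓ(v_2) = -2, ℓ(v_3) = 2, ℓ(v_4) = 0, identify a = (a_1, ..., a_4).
a = (2, 0, -2, -2)

Write a = (a_1, ..., a_4) in the standard basis. For each basis vector v_i, ℓ(v_i) = <v_i, a> is a linear equation in the a_j's. Collect the n equations into a matrix system V a = ℓ, where row i of V is v_i (expressed in the standard basis). Since V is invertible (lower-triangular with 1s on the diagonal, up to permutation), solve by back-substitution:
  V =
[[1, 1, 0, 0],
 [0, -1, 0, 1],
 [1, 0, 0, 0],
 [1, -1, 1, 0]]
  V a = (2, -2, 2, 0)
Solving gives a = (2, 0, -2, -2).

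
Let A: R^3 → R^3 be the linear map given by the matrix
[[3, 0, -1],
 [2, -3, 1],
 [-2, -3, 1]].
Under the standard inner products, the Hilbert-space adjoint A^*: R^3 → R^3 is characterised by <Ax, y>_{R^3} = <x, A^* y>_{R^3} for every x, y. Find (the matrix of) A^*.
A^* = A^T =
[[3, 2, -2],
 [0, -3, -3],
 [-1, 1, 1]]

For real matrices with standard dot products, the defining identity <Ax, y> = <x, A^* y> gives (Ax)^T y = x^T (A^*) y, i.e. x^T A^T y = x^T (A^*) y. Since this holds for all x, y, we must have A^* = A^T. Therefore
A^* =
[[3, 2, -2],
 [0, -3, -3],
 [-1, 1, 1]].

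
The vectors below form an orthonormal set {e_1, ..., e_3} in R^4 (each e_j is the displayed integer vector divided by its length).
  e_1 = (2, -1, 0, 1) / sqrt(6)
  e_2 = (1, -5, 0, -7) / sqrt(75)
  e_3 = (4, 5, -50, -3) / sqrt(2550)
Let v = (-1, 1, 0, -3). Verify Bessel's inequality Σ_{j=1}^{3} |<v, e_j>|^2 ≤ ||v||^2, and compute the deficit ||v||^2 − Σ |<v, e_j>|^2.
Σ |<v, e_j>|^2 = 461/51; ||v||^2 = 11; deficit = 100/51

Write each e_j = u_j / sqrt(<u_j, u_j>) where u_j is the displayed integer vector. Then <v, e_j> = <v, u_j> / sqrt(<u_j, u_j>), so |<v, e_j>|^2 = <v, u_j>^2 / <u_j, u_j>.
Coefficients: <v, e_1> = -6/sqrt(6), <v, e_2> = 15/sqrt(75), <v, e_3> = 10/sqrt(2550).
Square and sum: Σ |<v, e_j>|^2 = 461/51.
Compute ||v||^2 = v·v = 11.
Deficit = 11 − 461/51 = 100/51 ≥ 0, confirming Bessel's inequality. (The deficit equals ||v − Σ <v,e_j> e_j||^2, the squared distance from v to span{e_j}.)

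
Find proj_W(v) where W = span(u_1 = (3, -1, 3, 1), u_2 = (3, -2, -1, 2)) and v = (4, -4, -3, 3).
proj_W(v) = (111/26, -85/26, -81/26, 85/26)

Set up U = [u_1 | ... | u_2] ∈ R^(4×2). The projector onto W = col(U) is P = U (U^T U)^(-1) U^T.
Compute U^T U =
  [20, 10]
  [10, 18],
and U^T v = (10, 29).
Solve U^T U · c = U^T v for the coefficients: c = (-11/26, 24/13). The projection is proj_W(v) = U c.
Check: (v - proj_W(v)) · u_1 = 0  (should be 0).
Check: (v - proj_W(v)) · u_2 = 0  (should be 0).
Result: proj_W(v) = (111/26, -85/26, -81/26, 85/26).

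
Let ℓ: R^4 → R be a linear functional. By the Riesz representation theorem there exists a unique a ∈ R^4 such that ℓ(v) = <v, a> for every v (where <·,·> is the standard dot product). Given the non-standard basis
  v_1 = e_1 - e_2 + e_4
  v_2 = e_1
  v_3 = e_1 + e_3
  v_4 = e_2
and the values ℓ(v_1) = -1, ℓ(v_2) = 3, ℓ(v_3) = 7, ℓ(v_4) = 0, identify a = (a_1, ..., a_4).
a = (3, 0, 4, -4)

Write a = (a_1, ..., a_4) in the standard basis. For each basis vector v_i, ℓ(v_i) = <v_i, a> is a linear equation in the a_j's. Collect the n equations into a matrix system V a = ℓ, where row i of V is v_i (expressed in the standard basis). Since V is invertible (lower-triangular with 1s on the diagonal, up to permutation), solve by back-substitution:
  V =
[[1, -1, 0, 1],
 [1, 0, 0, 0],
 [1, 0, 1, 0],
 [0, 1, 0, 0]]
  V a = (-1, 3, 7, 0)
Solving gives a = (3, 0, 4, -4).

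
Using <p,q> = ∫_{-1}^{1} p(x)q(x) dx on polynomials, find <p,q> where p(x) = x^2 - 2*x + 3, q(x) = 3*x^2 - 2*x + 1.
<p,q> = 248/15

Expand the product: p(x)·q(x) = 3*x^4 - 8*x^3 + 14*x^2 - 8*x + 3.
∫_{-1}^{1} of each monomial x^k gives [2/(k+1) if k even, 0 if k odd]. Integrating term-by-term (or equivalently evaluating the antiderivative F(x) = 3*x^5/5 - 2*x^4 + 14*x^3/3 - 4*x^2 + 3*x at the endpoints):
  F(1) − F(−1) = 34/15 − (-214/15) = 248/15.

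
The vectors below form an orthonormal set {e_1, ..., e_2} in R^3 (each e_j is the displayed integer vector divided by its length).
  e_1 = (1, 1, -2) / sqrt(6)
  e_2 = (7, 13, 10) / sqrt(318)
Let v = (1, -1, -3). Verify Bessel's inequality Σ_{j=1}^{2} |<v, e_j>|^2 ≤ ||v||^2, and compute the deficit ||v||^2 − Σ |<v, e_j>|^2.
Σ |<v, e_j>|^2 = 534/53; ||v||^2 = 11; deficit = 49/53

Write each e_j = u_j / sqrt(<u_j, u_j>) where u_j is the displayed integer vector. Then <v, e_j> = <v, u_j> / sqrt(<u_j, u_j>), so |<v, e_j>|^2 = <v, u_j>^2 / <u_j, u_j>.
Coefficients: <v, e_1> = 6/sqrt(6), <v, e_2> = -36/sqrt(318).
Square and sum: Σ |<v, e_j>|^2 = 534/53.
Compute ||v||^2 = v·v = 11.
Deficit = 11 − 534/53 = 49/53 ≥ 0, confirming Bessel's inequality. (The deficit equals ||v − Σ <v,e_j> e_j||^2, the squared distance from v to span{e_j}.)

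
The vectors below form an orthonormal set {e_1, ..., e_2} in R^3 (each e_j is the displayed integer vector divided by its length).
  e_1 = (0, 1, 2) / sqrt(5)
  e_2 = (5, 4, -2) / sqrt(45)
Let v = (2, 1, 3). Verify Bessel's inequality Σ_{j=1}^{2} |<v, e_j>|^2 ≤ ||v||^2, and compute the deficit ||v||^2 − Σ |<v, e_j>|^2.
Σ |<v, e_j>|^2 = 101/9; ||v||^2 = 14; deficit = 25/9

Write each e_j = u_j / sqrt(<u_j, u_j>) where u_j is the displayed integer vector. Then <v, e_j> = <v, u_j> / sqrt(<u_j, u_j>), so |<v, e_j>|^2 = <v, u_j>^2 / <u_j, u_j>.
Coefficients: <v, e_1> = 7/sqrt(5), <v, e_2> = 8/sqrt(45).
Square and sum: Σ |<v, e_j>|^2 = 101/9.
Compute ||v||^2 = v·v = 14.
Deficit = 14 − 101/9 = 25/9 ≥ 0, confirming Bessel's inequality. (The deficit equals ||v − Σ <v,e_j> e_j||^2, the squared distance from v to span{e_j}.)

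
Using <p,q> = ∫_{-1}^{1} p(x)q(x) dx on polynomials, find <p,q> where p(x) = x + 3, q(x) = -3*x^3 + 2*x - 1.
<p,q> = -88/15

Expand the product: p(x)·q(x) = -3*x^4 - 9*x^3 + 2*x^2 + 5*x - 3.
∫_{-1}^{1} of each monomial x^k gives [2/(k+1) if k even, 0 if k odd]. Integrating term-by-term (or equivalently evaluating the antiderivative F(x) = -3*x^5/5 - 9*x^4/4 + 2*x^3/3 + 5*x^2/2 - 3*x at the endpoints):
  F(1) − F(−1) = -161/60 − (191/60) = -88/15.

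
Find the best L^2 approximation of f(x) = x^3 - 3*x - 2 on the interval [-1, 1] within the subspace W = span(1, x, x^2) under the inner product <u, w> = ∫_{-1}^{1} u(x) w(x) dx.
g(x) = -12*x/5 - 2

The best approximation g ∈ W is the orthogonal projection of f onto W. Writing g = a_0 + a_1 x + a_2 x^2, the coefficients solve the normal equations G · a = b where
  G_{ij} = <φ_i, φ_j> and b_i = <f, φ_i>, with φ_0 = 1, φ_1 = x, φ_2 = x^2.
G =
  [2, 0, 2/3]
  [0, 2/3, 0]
  [2/3, 0, 2/5],
b = (-4, -8/5, -4/3).
Solving gives a_0 = -2, a_1 = -12/5, a_2 = 0, so
  g(x) = -12*x/5 - 2.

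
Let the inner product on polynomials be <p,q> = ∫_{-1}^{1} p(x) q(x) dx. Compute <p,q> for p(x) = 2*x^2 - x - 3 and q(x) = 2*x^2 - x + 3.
<p,q> = -236/15

Expand the product: p(x)·q(x) = 4*x^4 - 4*x^3 + x^2 - 9.
∫_{-1}^{1} of each monomial x^k gives [2/(k+1) if k even, 0 if k odd]. Integrating term-by-term (or equivalently evaluating the antiderivative F(x) = 4*x^5/5 - x^4 + x^3/3 - 9*x at the endpoints):
  F(1) − F(−1) = -133/15 − (103/15) = -236/15.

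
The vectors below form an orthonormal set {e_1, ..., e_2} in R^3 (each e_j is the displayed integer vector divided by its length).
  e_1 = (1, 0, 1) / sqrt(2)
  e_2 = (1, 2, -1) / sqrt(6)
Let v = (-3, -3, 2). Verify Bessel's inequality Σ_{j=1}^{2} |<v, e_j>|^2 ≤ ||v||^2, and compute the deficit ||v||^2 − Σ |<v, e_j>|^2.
Σ |<v, e_j>|^2 = 62/3; ||v||^2 = 22; deficit = 4/3

Write each e_j = u_j / sqrt(<u_j, u_j>) where u_j is the displayed integer vector. Then <v, e_j> = <v, u_j> / sqrt(<u_j, u_j>), so |<v, e_j>|^2 = <v, u_j>^2 / <u_j, u_j>.
Coefficients: <v, e_1> = -1/sqrt(2), <v, e_2> = -11/sqrt(6).
Square and sum: Σ |<v, e_j>|^2 = 62/3.
Compute ||v||^2 = v·v = 22.
Deficit = 22 − 62/3 = 4/3 ≥ 0, confirming Bessel's inequality. (The deficit equals ||v − Σ <v,e_j> e_j||^2, the squared distance from v to span{e_j}.)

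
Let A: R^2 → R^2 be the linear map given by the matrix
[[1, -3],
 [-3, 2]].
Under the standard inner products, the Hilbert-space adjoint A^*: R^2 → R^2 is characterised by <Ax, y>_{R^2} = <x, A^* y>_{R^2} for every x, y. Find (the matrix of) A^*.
A^* = A^T =
[[1, -3],
 [-3, 2]]

For real matrices with standard dot products, the defining identity <Ax, y> = <x, A^* y> gives (Ax)^T y = x^T (A^*) y, i.e. x^T A^T y = x^T (A^*) y. Since this holds for all x, y, we must have A^* = A^T. Therefore
A^* =
[[1, -3],
 [-3, 2]].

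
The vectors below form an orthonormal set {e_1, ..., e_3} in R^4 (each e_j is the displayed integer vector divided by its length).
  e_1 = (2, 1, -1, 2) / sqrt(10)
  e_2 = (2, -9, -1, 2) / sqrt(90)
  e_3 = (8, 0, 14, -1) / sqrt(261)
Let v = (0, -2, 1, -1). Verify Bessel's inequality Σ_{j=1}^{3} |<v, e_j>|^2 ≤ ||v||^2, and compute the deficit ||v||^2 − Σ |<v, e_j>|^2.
Σ |<v, e_j>|^2 = 170/29; ||v||^2 = 6; deficit = 4/29

Write each e_j = u_j / sqrt(<u_j, u_j>) where u_j is the displayed integer vector. Then <v, e_j> = <v, u_j> / sqrt(<u_j, u_j>), so |<v, e_j>|^2 = <v, u_j>^2 / <u_j, u_j>.
Coefficients: <v, e_1> = -5/sqrt(10), <v, e_2> = 15/sqrt(90), <v, e_3> = 15/sqrt(261).
Square and sum: Σ |<v, e_j>|^2 = 170/29.
Compute ||v||^2 = v·v = 6.
Deficit = 6 − 170/29 = 4/29 ≥ 0, confirming Bessel's inequality. (The deficit equals ||v − Σ <v,e_j> e_j||^2, the squared distance from v to span{e_j}.)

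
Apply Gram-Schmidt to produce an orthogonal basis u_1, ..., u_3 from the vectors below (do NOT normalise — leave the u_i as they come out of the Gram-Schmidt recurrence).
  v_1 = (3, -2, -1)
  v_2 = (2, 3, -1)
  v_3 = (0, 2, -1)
Orthogonal basis:
  u_1 = (3, -2, -1)
  u_2 = (25/14, 22/7, -13/14)
  u_3 = (-11/39, -11/195, -11/15)

Apply the Gram-Schmidt recurrence
  u_1 = v_1
  u_i = v_i − Σ_{j<i} ((v_i · u_j) / (u_j · u_j)) · u_j.

Step by step this gives:
  u_1 = (3, -2, -1)
  u_2 = (25/14, 22/7, -13/14)
  u_3 = (-11/39, -11/195, -11/15)

Orthogonality check:
  u_2 · u_1 = 0 (should be 0)
  u_3 · u_1 = 0 (should be 0)
  u_3 · u_2 = 0 (should be 0)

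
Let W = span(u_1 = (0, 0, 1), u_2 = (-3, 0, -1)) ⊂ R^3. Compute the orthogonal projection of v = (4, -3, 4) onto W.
proj_W(v) = (4, 0, 4)

Set up U = [u_1 | ... | u_2] ∈ R^(3×2). The projector onto W = col(U) is P = U (U^T U)^(-1) U^T.
Compute U^T U =
  [1, -1]
  [-1, 10],
and U^T v = (4, -16).
Solve U^T U · c = U^T v for the coefficients: c = (8/3, -4/3). The projection is proj_W(v) = U c.
Check: (v - proj_W(v)) · u_1 = 0  (should be 0).
Check: (v - proj_W(v)) · u_2 = 0  (should be 0).
Result: proj_W(v) = (4, 0, 4).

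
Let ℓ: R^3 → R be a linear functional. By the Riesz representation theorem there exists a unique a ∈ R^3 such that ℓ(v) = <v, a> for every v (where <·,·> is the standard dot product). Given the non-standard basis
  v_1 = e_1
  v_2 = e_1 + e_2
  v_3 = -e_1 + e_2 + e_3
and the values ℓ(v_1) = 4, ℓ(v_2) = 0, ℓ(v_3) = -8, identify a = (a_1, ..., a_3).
a = (4, -4, 0)

Write a = (a_1, ..., a_3) in the standard basis. For each basis vector v_i, ℓ(v_i) = <v_i, a> is a linear equation in the a_j's. Collect the n equations into a matrix system V a = ℓ, where row i of V is v_i (expressed in the standard basis). Since V is invertible (lower-triangular with 1s on the diagonal, up to permutation), solve by back-substitution:
  V =
[[1, 0, 0],
 [1, 1, 0],
 [-1, 1, 1]]
  V a = (4, 0, -8)
Solving gives a = (4, -4, 0).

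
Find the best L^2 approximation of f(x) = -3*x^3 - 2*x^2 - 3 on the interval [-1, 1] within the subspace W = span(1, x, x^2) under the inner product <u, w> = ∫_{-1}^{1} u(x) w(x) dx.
g(x) = -2*x^2 - 9*x/5 - 3

The best approximation g ∈ W is the orthogonal projection of f onto W. Writing g = a_0 + a_1 x + a_2 x^2, the coefficients solve the normal equations G · a = b where
  G_{ij} = <φ_i, φ_j> and b_i = <f, φ_i>, with φ_0 = 1, φ_1 = x, φ_2 = x^2.
G =
  [2, 0, 2/3]
  [0, 2/3, 0]
  [2/3, 0, 2/5],
b = (-22/3, -6/5, -14/5).
Solving gives a_0 = -3, a_1 = -9/5, a_2 = -2, so
  g(x) = -2*x^2 - 9*x/5 - 3.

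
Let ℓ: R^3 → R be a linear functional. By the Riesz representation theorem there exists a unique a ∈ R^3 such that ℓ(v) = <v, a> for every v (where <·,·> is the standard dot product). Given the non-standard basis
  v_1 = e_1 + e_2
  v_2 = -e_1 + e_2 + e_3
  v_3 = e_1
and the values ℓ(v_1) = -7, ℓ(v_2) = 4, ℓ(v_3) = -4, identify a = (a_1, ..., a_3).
a = (-4, -3, 3)

Write a = (a_1, ..., a_3) in the standard basis. For each basis vector v_i, ℓ(v_i) = <v_i, a> is a linear equation in the a_j's. Collect the n equations into a matrix system V a = ℓ, where row i of V is v_i (expressed in the standard basis). Since V is invertible (lower-triangular with 1s on the diagonal, up to permutation), solve by back-substitution:
  V =
[[1, 1, 0],
 [-1, 1, 1],
 [1, 0, 0]]
  V a = (-7, 4, -4)
Solving gives a = (-4, -3, 3).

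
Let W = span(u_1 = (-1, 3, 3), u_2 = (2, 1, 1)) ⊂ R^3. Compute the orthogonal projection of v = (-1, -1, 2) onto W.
proj_W(v) = (-1, 1/2, 1/2)

Set up U = [u_1 | ... | u_2] ∈ R^(3×2). The projector onto W = col(U) is P = U (U^T U)^(-1) U^T.
Compute U^T U =
  [19, 4]
  [4, 6],
and U^T v = (4, -1).
Solve U^T U · c = U^T v for the coefficients: c = (2/7, -5/14). The projection is proj_W(v) = U c.
Check: (v - proj_W(v)) · u_1 = 0  (should be 0).
Check: (v - proj_W(v)) · u_2 = 0  (should be 0).
Result: proj_W(v) = (-1, 1/2, 1/2).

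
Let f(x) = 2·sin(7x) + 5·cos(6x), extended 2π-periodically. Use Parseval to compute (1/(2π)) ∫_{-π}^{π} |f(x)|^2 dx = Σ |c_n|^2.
Σ |c_n|^2 = 29/2

Expand |f|^2 and use orthogonality of {sin(nx), cos(mx)} on [-π, π]:
  ∫_{-π}^{π} sin(nx)^2 dx = π, ∫ cos(mx)^2 dx = π, and cross terms integrate to 0.
So ∫_{-π}^{π} f(x)^2 dx = 2^2 · π + 5^2 · π = (4 + 25)π.
Divide by 2π: (4 + 25)/2 = 29/2.
By Parseval, this equals Σ |c_n|^2.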